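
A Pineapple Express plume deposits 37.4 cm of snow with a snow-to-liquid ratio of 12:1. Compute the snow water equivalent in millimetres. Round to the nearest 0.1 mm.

SWE = snow depth / ratio = 37.4 cm / 12 = 3.117 cm = 31.2 mm.

SWE ≈ 31.2 mm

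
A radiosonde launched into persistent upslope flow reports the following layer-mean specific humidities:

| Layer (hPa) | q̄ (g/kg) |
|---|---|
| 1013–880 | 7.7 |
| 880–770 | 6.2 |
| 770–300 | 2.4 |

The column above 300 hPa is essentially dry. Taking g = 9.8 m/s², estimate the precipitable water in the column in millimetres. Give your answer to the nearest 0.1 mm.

Precipitable water is the column-integrated vapour mass per unit area: PW = (1/g) Σ q̄ Δp, with q in kg/kg and Δp in Pa (1 kg/m² of water = 1 mm).
Layer 1013–880 hPa: Δp = 133 hPa = 13300 Pa, q̄ = 0.0077 kg/kg → 0.0077 × 13300 / 9.8 = 10.45 mm
Layer 880–770 hPa: Δp = 110 hPa = 11000 Pa, q̄ = 0.0062 kg/kg → 0.0062 × 11000 / 9.8 = 6.96 mm
Layer 770–300 hPa: Δp = 470 hPa = 47000 Pa, q̄ = 0.0024 kg/kg → 0.0024 × 47000 / 9.8 = 11.51 mm
PW = 10.45 + 6.96 + 11.51 = 28.92 ≈ 28.9 mm.

PW ≈ 28.9 mm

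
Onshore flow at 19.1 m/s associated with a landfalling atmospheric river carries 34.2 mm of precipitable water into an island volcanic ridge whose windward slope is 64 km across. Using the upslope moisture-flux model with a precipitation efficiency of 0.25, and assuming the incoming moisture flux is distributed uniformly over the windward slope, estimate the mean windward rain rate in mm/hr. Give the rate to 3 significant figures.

Incoming column moisture flux per unit ridge length: F = V × PW = 19.1 × 34.2 = 653.22 mm·m/s.
Spread over the 64 km slope with efficiency ε = 0.25: R = ε·F/W = 0.25 × 653.22 / 64000 m = 2.552e-03 mm/s.
R = 2.552e-03 × 3600 = 9.19 mm/hr.

R ≈ 9.19 mm/hr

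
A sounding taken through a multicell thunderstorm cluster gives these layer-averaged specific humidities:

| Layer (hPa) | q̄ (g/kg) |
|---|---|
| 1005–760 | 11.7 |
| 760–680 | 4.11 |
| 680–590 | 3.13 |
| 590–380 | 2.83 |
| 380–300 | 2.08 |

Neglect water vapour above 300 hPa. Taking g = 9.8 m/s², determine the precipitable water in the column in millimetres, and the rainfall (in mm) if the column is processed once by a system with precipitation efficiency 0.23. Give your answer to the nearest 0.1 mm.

Precipitable water is the column-integrated vapour mass per unit area: PW = (1/g) Σ q̄ Δp, with q in kg/kg and Δp in Pa (1 kg/m² of water = 1 mm).
Layer 1005–760 hPa: Δp = 245 hPa = 24500 Pa, q̄ = 0.0117 kg/kg → 0.0117 × 24500 / 9.8 = 29.25 mm
Layer 760–680 hPa: Δp = 80 hPa = 8000 Pa, q̄ = 0.00411 kg/kg → 0.00411 × 8000 / 9.8 = 3.36 mm
Layer 680–590 hPa: Δp = 90 hPa = 9000 Pa, q̄ = 0.00313 kg/kg → 0.00313 × 9000 / 9.8 = 2.87 mm
Layer 590–380 hPa: Δp = 210 hPa = 21000 Pa, q̄ = 0.00283 kg/kg → 0.00283 × 21000 / 9.8 = 6.06 mm
Layer 380–300 hPa: Δp = 80 hPa = 8000 Pa, q̄ = 0.00208 kg/kg → 0.00208 × 8000 / 9.8 = 1.70 mm
PW = 29.25 + 3.36 + 2.87 + 6.06 + 1.70 = 43.24 ≈ 43.2 mm.
Rainfall = ε × PW = 0.23 × 43.2 = 9.9 mm.

PW ≈ 43.2 mm; rainfall ≈ 9.9 mm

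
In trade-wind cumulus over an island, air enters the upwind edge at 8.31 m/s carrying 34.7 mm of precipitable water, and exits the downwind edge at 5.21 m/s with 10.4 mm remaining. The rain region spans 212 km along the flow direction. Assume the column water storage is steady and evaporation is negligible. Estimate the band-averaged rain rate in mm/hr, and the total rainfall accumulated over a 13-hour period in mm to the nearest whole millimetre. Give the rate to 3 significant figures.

Column moisture flux per unit crosswind length is F = V × PW.
Inflow: F_in = 8.31 × 34.7 = 288.357 mm·m/s
Outflow: F_out = 5.21 × 10.4 = 54.184 mm·m/s
Steady-state rate R = (F_in − F_out)/L = (288.357 − 54.184) / 212000 m = 1.105e-03 mm/s.
R = 1.105e-03 × 3600 = 3.98 mm/hr.
Over 13 h: total = 3.98 × 13 = 51.74 ≈ 52 mm.

R ≈ 3.98 mm/hr; total ≈ 52 mm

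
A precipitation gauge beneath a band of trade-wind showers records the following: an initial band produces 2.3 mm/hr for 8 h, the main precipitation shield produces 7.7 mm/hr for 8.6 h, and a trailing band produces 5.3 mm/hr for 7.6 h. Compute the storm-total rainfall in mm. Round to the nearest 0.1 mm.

Total = Σ Rᵢ Δtᵢ = 2.3 × 8 + 7.7 × 8.6 + 5.3 × 7.6
      = 18.4 + 66.22 + 40.28 = 124.9 mm.

total ≈ 124.9 mm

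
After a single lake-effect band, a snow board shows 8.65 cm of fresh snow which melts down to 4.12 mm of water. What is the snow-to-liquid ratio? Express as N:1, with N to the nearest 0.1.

ratio ≈ 21.0

Ratio = snow depth / SWE = 86.5 mm / 4.12 mm = 21.0, i.e. 21.0:1.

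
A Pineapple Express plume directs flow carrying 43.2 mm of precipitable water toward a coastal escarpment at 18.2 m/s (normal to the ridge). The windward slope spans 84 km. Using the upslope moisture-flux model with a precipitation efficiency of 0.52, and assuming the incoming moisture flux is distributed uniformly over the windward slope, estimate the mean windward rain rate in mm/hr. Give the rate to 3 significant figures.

Incoming column moisture flux per unit ridge length: F = V × PW = 18.2 × 43.2 = 786.24 mm·m/s.
Spread over the 84 km slope with efficiency ε = 0.52: R = ε·F/W = 0.52 × 786.24 / 84000 m = 4.867e-03 mm/s.
R = 4.867e-03 × 3600 = 17.5 mm/hr.

R ≈ 17.5 mm/hr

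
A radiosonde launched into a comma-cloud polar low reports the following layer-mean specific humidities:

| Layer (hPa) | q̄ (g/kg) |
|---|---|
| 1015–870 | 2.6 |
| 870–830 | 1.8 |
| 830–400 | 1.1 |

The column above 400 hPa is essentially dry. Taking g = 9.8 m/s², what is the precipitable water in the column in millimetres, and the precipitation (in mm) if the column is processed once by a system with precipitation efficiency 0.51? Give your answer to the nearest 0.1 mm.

Precipitable water is the column-integrated vapour mass per unit area: PW = (1/g) Σ q̄ Δp, with q in kg/kg and Δp in Pa (1 kg/m² of water = 1 mm).
Layer 1015–870 hPa: Δp = 145 hPa = 14500 Pa, q̄ = 0.0026 kg/kg → 0.0026 × 14500 / 9.8 = 3.85 mm
Layer 870–830 hPa: Δp = 40 hPa = 4000 Pa, q̄ = 0.0018 kg/kg → 0.0018 × 4000 / 9.8 = 0.73 mm
Layer 830–400 hPa: Δp = 430 hPa = 43000 Pa, q̄ = 0.0011 kg/kg → 0.0011 × 43000 / 9.8 = 4.83 mm
PW = 3.85 + 0.73 + 4.83 = 9.41 ≈ 9.4 mm.
Precipitation = ε × PW = 0.51 × 9.4 = 4.8 mm.

PW ≈ 9.4 mm; precipitation ≈ 4.8 mm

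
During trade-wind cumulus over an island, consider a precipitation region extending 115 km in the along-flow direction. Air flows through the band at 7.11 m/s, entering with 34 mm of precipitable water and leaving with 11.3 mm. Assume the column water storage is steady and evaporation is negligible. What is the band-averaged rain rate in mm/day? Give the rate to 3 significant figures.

R ≈ 121 mm/day

Column moisture flux per unit crosswind length is F = V × PW.
Inflow: F_in = 7.11 × 34 = 241.74 mm·m/s
Outflow: F_out = 7.11 × 11.3 = 80.343 mm·m/s
Steady-state rate R = (F_in − F_out)/L = (241.74 − 80.343) / 115000 m = 1.403e-03 mm/s.
R = 1.403e-03 × 3600 × 24 = 121 mm/day.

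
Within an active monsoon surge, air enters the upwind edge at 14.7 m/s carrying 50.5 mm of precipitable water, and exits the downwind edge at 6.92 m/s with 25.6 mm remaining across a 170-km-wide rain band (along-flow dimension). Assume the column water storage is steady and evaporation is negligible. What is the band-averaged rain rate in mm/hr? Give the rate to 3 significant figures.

R ≈ 12.0 mm/hr

Column moisture flux per unit crosswind length is F = V × PW.
Inflow: F_in = 14.7 × 50.5 = 742.35 mm·m/s
Outflow: F_out = 6.92 × 25.6 = 177.152 mm·m/s
Steady-state rate R = (F_in − F_out)/L = (742.35 − 177.152) / 170000 m = 3.325e-03 mm/s.
R = 3.325e-03 × 3600 = 12.0 mm/hr.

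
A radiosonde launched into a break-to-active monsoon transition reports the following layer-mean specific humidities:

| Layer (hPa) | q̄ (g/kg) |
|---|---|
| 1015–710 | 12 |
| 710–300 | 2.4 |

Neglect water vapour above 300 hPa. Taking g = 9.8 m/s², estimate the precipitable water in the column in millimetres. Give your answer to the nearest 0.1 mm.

PW ≈ 47.4 mm

Precipitable water is the column-integrated vapour mass per unit area: PW = (1/g) Σ q̄ Δp, with q in kg/kg and Δp in Pa (1 kg/m² of water = 1 mm).
Layer 1015–710 hPa: Δp = 305 hPa = 30500 Pa, q̄ = 0.012 kg/kg → 0.012 × 30500 / 9.8 = 37.35 mm
Layer 710–300 hPa: Δp = 410 hPa = 41000 Pa, q̄ = 0.0024 kg/kg → 0.0024 × 41000 / 9.8 = 10.04 mm
PW = 37.35 + 10.04 = 47.39 ≈ 47.4 mm.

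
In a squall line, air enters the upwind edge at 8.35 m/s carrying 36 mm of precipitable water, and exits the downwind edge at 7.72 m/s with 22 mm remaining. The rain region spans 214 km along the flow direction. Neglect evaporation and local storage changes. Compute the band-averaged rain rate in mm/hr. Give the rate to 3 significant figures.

R ≈ 2.20 mm/hr

Column moisture flux per unit crosswind length is F = V × PW.
Inflow: F_in = 8.35 × 36 = 300.6 mm·m/s
Outflow: F_out = 7.72 × 22 = 169.84 mm·m/s
Steady-state rate R = (F_in − F_out)/L = (300.6 − 169.84) / 214000 m = 6.110e-04 mm/s.
R = 6.110e-04 × 3600 = 2.20 mm/hr.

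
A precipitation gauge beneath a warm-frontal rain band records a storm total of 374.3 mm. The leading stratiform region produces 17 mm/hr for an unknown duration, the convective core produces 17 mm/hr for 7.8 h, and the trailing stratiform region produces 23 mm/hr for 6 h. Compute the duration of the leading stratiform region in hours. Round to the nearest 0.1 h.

duration ≈ 6.1 h

Known phases: 17 × 7.8 + 23 × 6 = 132.6 + 138 = 270.6 mm.
Remaining depth = 374.3 − 270.6 = 103.7 mm.
Duration = 103.7 / 17 = 6.1 h.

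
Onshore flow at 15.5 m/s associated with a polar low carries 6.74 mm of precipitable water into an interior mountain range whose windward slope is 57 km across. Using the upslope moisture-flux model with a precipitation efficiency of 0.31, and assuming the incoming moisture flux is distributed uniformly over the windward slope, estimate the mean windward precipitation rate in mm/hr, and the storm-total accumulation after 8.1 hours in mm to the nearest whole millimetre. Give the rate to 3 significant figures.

Incoming column moisture flux per unit ridge length: F = V × PW = 15.5 × 6.74 = 104.47 mm·m/s.
Spread over the 57 km slope with efficiency ε = 0.31: R = ε·F/W = 0.31 × 104.47 / 57000 m = 5.682e-04 mm/s.
R = 5.682e-04 × 3600 = 2.05 mm/hr.
Over 8.1 h: total = 2.05 × 8.1 = 16.605 ≈ 17 mm.

R ≈ 2.05 mm/hr; total ≈ 17 mm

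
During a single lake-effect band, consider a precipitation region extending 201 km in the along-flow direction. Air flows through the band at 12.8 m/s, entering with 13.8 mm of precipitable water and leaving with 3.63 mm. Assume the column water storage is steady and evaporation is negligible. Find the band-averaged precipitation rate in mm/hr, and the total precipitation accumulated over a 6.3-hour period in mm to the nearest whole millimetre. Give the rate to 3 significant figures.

R ≈ 2.33 mm/hr; total ≈ 15 mm

Column moisture flux per unit crosswind length is F = V × PW.
Inflow: F_in = 12.8 × 13.8 = 176.64 mm·m/s
Outflow: F_out = 12.8 × 3.63 = 46.464 mm·m/s
Steady-state rate R = (F_in − F_out)/L = (176.64 − 46.464) / 201000 m = 6.476e-04 mm/s.
R = 6.476e-04 × 3600 = 2.33 mm/hr.
Over 6.3 h: total = 2.33 × 6.3 = 14.679 ≈ 15 mm.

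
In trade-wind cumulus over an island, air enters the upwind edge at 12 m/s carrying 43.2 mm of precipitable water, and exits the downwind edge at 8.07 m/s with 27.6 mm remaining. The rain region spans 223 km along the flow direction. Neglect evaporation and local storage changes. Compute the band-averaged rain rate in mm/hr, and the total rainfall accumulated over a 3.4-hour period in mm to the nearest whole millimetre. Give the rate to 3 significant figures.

R ≈ 4.77 mm/hr; total ≈ 16 mm

Column moisture flux per unit crosswind length is F = V × PW.
Inflow: F_in = 12 × 43.2 = 518.4 mm·m/s
Outflow: F_out = 8.07 × 27.6 = 222.732 mm·m/s
Steady-state rate R = (F_in − F_out)/L = (518.4 − 222.732) / 223000 m = 1.326e-03 mm/s.
R = 1.326e-03 × 3600 = 4.77 mm/hr.
Over 3.4 h: total = 4.77 × 3.4 = 16.218 ≈ 16 mm.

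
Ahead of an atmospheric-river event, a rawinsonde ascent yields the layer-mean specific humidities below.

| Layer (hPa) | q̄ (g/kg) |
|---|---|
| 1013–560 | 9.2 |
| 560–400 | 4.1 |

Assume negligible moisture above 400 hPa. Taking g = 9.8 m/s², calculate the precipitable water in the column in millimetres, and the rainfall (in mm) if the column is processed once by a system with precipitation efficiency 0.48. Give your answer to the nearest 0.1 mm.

PW ≈ 49.2 mm; rainfall ≈ 23.6 mm

Precipitable water is the column-integrated vapour mass per unit area: PW = (1/g) Σ q̄ Δp, with q in kg/kg and Δp in Pa (1 kg/m² of water = 1 mm).
Layer 1013–560 hPa: Δp = 453 hPa = 45300 Pa, q̄ = 0.0092 kg/kg → 0.0092 × 45300 / 9.8 = 42.53 mm
Layer 560–400 hPa: Δp = 160 hPa = 16000 Pa, q̄ = 0.0041 kg/kg → 0.0041 × 16000 / 9.8 = 6.69 mm
PW = 42.53 + 6.69 = 49.22 ≈ 49.2 mm.
Rainfall = ε × PW = 0.48 × 49.2 = 23.6 mm.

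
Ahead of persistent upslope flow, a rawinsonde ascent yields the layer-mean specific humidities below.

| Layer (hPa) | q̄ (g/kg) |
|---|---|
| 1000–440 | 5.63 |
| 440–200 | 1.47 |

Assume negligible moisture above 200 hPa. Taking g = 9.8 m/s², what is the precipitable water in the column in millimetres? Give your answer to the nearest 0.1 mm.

PW ≈ 35.8 mm

Precipitable water is the column-integrated vapour mass per unit area: PW = (1/g) Σ q̄ Δp, with q in kg/kg and Δp in Pa (1 kg/m² of water = 1 mm).
Layer 1000–440 hPa: Δp = 560 hPa = 56000 Pa, q̄ = 0.00563 kg/kg → 0.00563 × 56000 / 9.8 = 32.17 mm
Layer 440–200 hPa: Δp = 240 hPa = 24000 Pa, q̄ = 0.00147 kg/kg → 0.00147 × 24000 / 9.8 = 3.60 mm
PW = 32.17 + 3.60 = 35.77 ≈ 35.8 mm.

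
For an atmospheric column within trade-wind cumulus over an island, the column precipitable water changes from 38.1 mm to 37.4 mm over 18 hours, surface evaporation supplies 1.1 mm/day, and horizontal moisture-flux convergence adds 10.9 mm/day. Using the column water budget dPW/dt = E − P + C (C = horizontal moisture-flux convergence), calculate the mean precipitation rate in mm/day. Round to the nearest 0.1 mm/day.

dPW/dt = (37.4 − 38.1) mm / (18/24 day) = -0.933 mm/day.
P = E + C − dPW/dt = 1.1 + (10.9) − (-0.933) = 12.9 mm/day.

P ≈ 12.9 mm/day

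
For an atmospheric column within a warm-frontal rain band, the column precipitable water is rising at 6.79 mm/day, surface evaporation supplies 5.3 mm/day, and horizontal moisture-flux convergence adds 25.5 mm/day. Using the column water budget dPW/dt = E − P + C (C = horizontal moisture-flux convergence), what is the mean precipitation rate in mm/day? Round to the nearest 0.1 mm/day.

dPW/dt = +6.79 mm/day.
P = E + C − dPW/dt = 5.3 + (25.5) − (+6.79) = 24.0 mm/day.

P ≈ 24.0 mm/day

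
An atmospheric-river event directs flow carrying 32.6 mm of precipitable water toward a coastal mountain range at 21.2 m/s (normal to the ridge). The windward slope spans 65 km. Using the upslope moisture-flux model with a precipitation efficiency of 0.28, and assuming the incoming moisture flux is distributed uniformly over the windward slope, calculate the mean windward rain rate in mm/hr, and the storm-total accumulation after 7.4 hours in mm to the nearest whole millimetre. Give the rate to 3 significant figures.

R ≈ 10.7 mm/hr; total ≈ 79 mm

Incoming column moisture flux per unit ridge length: F = V × PW = 21.2 × 32.6 = 691.12 mm·m/s.
Spread over the 65 km slope with efficiency ε = 0.28: R = ε·F/W = 0.28 × 691.12 / 65000 m = 2.977e-03 mm/s.
R = 2.977e-03 × 3600 = 10.7 mm/hr.
Over 7.4 h: total = 10.7 × 7.4 = 79.18 ≈ 79 mm.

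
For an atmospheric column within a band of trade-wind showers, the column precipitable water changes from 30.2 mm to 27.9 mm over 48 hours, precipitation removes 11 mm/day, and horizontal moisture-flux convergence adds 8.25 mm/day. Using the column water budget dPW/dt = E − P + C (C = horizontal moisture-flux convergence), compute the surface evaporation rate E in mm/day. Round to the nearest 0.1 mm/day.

dPW/dt = (27.9 − 30.2) mm / (48/24 day) = -1.150 mm/day.
E = dPW/dt + P − C = (-1.150) + 11 − (8.25) = 1.6 mm/day.

E ≈ 1.6 mm/day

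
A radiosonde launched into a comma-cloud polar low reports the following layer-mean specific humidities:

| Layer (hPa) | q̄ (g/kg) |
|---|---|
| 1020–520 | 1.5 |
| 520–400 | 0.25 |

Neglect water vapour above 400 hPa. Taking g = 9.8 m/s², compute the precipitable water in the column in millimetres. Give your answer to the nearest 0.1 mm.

Precipitable water is the column-integrated vapour mass per unit area: PW = (1/g) Σ q̄ Δp, with q in kg/kg and Δp in Pa (1 kg/m² of water = 1 mm).
Layer 1020–520 hPa: Δp = 500 hPa = 50000 Pa, q̄ = 0.0015 kg/kg → 0.0015 × 50000 / 9.8 = 7.65 mm
Layer 520–400 hPa: Δp = 120 hPa = 12000 Pa, q̄ = 0.00025 kg/kg → 0.00025 × 12000 / 9.8 = 0.31 mm
PW = 7.65 + 0.31 = 7.96 ≈ 8.0 mm.

PW ≈ 8.0 mm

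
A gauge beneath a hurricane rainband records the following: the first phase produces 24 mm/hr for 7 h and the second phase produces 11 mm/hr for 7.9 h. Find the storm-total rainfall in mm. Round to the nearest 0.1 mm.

total ≈ 254.9 mm

Total = Σ Rᵢ Δtᵢ = 24 × 7 + 11 × 7.9
      = 168 + 86.9 = 254.9 mm.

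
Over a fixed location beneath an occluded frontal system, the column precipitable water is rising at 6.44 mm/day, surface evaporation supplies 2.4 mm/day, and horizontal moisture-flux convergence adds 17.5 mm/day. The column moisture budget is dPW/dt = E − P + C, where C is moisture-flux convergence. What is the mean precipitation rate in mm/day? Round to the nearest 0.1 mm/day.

P ≈ 13.5 mm/day

dPW/dt = +6.44 mm/day.
P = E + C − dPW/dt = 2.4 + (17.5) − (+6.44) = 13.5 mm/day.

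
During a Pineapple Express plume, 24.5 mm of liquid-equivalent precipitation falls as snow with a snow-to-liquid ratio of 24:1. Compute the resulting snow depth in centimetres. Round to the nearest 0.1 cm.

snow depth ≈ 58.8 cm

Snow depth = liquid × ratio = 24.5 mm × 24 = 588 mm = 58.8 cm.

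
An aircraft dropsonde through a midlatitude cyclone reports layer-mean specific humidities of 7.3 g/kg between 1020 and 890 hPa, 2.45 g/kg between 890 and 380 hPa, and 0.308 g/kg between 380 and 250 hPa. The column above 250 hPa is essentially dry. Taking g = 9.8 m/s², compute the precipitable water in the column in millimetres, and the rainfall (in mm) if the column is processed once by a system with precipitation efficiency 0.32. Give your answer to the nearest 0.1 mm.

PW ≈ 22.8 mm; rainfall ≈ 7.3 mm

Precipitable water is the column-integrated vapour mass per unit area: PW = (1/g) Σ q̄ Δp, with q in kg/kg and Δp in Pa (1 kg/m² of water = 1 mm).
Layer 1020–890 hPa: Δp = 130 hPa = 13000 Pa, q̄ = 0.0073 kg/kg → 0.0073 × 13000 / 9.8 = 9.68 mm
Layer 890–380 hPa: Δp = 510 hPa = 51000 Pa, q̄ = 0.00245 kg/kg → 0.00245 × 51000 / 9.8 = 12.75 mm
Layer 380–250 hPa: Δp = 130 hPa = 13000 Pa, q̄ = 0.000308 kg/kg → 0.000308 × 13000 / 9.8 = 0.41 mm
PW = 9.68 + 12.75 + 0.41 = 22.84 ≈ 22.8 mm.
Rainfall = ε × PW = 0.32 × 22.8 = 7.3 mm.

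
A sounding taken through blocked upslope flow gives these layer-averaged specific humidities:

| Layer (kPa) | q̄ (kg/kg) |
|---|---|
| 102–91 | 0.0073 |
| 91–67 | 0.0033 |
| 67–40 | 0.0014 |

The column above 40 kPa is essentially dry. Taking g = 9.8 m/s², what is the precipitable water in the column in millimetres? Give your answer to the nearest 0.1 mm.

PW ≈ 20.1 mm

Precipitable water is the column-integrated vapour mass per unit area: PW = (1/g) Σ q̄ Δp, with q in kg/kg and Δp in Pa (1 kg/m² of water = 1 mm).
Layer 102–91 kPa: Δp = 110 hPa = 11000 Pa, q̄ = 0.0073 kg/kg → 0.0073 × 11000 / 9.8 = 8.19 mm
Layer 91–67 kPa: Δp = 240 hPa = 24000 Pa, q̄ = 0.0033 kg/kg → 0.0033 × 24000 / 9.8 = 8.08 mm
Layer 67–40 kPa: Δp = 270 hPa = 27000 Pa, q̄ = 0.0014 kg/kg → 0.0014 × 27000 / 9.8 = 3.86 mm
PW = 8.19 + 8.08 + 3.86 = 20.13 ≈ 20.1 mm.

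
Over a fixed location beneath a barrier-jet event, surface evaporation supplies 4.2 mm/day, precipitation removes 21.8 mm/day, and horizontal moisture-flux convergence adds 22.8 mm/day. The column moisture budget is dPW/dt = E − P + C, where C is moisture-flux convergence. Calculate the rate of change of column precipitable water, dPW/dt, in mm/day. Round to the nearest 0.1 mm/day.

dPW/dt = E − P + C = 4.2 − 21.8 + (22.8) = 5.2 mm/day.

dPW/dt ≈ 5.2 mm/day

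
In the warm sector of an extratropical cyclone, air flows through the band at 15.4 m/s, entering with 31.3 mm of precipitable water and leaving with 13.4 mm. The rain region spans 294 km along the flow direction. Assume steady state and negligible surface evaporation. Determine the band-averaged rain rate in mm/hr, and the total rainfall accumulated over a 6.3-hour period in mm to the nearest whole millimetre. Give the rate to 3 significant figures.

Column moisture flux per unit crosswind length is F = V × PW.
Inflow: F_in = 15.4 × 31.3 = 482.02 mm·m/s
Outflow: F_out = 15.4 × 13.4 = 206.36 mm·m/s
Steady-state rate R = (F_in − F_out)/L = (482.02 − 206.36) / 294000 m = 9.376e-04 mm/s.
R = 9.376e-04 × 3600 = 3.38 mm/hr.
Over 6.3 h: total = 3.38 × 6.3 = 21.294 ≈ 21 mm.

R ≈ 3.38 mm/hr; total ≈ 21 mm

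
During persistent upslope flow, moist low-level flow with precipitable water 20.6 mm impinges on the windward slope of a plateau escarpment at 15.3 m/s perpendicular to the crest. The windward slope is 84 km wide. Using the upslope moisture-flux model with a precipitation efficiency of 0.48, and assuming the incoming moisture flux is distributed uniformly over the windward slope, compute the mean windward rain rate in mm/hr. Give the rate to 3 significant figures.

Incoming column moisture flux per unit ridge length: F = V × PW = 15.3 × 20.6 = 315.18 mm·m/s.
Spread over the 84 km slope with efficiency ε = 0.48: R = ε·F/W = 0.48 × 315.18 / 84000 m = 1.801e-03 mm/s.
R = 1.801e-03 × 3600 = 6.48 mm/hr.

R ≈ 6.48 mm/hr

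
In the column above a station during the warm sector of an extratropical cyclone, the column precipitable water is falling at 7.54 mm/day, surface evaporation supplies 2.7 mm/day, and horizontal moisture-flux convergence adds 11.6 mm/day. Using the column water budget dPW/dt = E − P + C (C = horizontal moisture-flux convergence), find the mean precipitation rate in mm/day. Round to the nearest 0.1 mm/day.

dPW/dt = -7.54 mm/day.
P = E + C − dPW/dt = 2.7 + (11.6) − (-7.54) = 21.8 mm/day.

P ≈ 21.8 mm/day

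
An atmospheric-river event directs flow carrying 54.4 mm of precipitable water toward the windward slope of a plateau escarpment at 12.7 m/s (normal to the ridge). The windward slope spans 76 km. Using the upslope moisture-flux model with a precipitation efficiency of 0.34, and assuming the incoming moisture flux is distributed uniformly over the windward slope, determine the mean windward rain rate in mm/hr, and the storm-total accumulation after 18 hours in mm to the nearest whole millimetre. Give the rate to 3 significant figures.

R ≈ 11.1 mm/hr; total ≈ 200 mm

Incoming column moisture flux per unit ridge length: F = V × PW = 12.7 × 54.4 = 690.88 mm·m/s.
Spread over the 76 km slope with efficiency ε = 0.34: R = ε·F/W = 0.34 × 690.88 / 76000 m = 3.091e-03 mm/s.
R = 3.091e-03 × 3600 = 11.1 mm/hr.
Over 18 h: total = 11.1 × 18 = 199.8 ≈ 200 mm.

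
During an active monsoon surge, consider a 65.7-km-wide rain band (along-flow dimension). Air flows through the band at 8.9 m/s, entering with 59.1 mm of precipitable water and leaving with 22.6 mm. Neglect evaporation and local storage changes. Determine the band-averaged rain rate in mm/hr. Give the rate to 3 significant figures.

Column moisture flux per unit crosswind length is F = V × PW.
Inflow: F_in = 8.9 × 59.1 = 525.99 mm·m/s
Outflow: F_out = 8.9 × 22.6 = 201.14 mm·m/s
Steady-state rate R = (F_in − F_out)/L = (525.99 − 201.14) / 65700 m = 4.944e-03 mm/s.
R = 4.944e-03 × 3600 = 17.8 mm/hr.

R ≈ 17.8 mm/hr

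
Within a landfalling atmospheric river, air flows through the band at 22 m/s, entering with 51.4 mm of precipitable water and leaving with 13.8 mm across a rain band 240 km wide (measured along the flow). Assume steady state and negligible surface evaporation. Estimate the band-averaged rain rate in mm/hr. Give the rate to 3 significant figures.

Column moisture flux per unit crosswind length is F = V × PW.
Inflow: F_in = 22 × 51.4 = 1130.8 mm·m/s
Outflow: F_out = 22 × 13.8 = 303.6 mm·m/s
Steady-state rate R = (F_in − F_out)/L = (1130.8 − 303.6) / 240000 m = 3.447e-03 mm/s.
R = 3.447e-03 × 3600 = 12.4 mm/hr.

R ≈ 12.4 mm/hr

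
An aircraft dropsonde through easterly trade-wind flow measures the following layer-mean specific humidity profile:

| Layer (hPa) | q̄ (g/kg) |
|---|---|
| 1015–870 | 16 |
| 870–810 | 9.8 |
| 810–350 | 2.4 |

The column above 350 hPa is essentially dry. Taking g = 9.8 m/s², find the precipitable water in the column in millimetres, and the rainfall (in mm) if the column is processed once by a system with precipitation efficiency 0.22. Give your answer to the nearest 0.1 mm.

Precipitable water is the column-integrated vapour mass per unit area: PW = (1/g) Σ q̄ Δp, with q in kg/kg and Δp in Pa (1 kg/m² of water = 1 mm).
Layer 1015–870 hPa: Δp = 145 hPa = 14500 Pa, q̄ = 0.016 kg/kg → 0.016 × 14500 / 9.8 = 23.67 mm
Layer 870–810 hPa: Δp = 60 hPa = 6000 Pa, q̄ = 0.0098 kg/kg → 0.0098 × 6000 / 9.8 = 6.00 mm
Layer 810–350 hPa: Δp = 460 hPa = 46000 Pa, q̄ = 0.0024 kg/kg → 0.0024 × 46000 / 9.8 = 11.27 mm
PW = 23.67 + 6.00 + 11.27 = 40.94 ≈ 40.9 mm.
Rainfall = ε × PW = 0.22 × 40.9 = 9.0 mm.

PW ≈ 40.9 mm; rainfall ≈ 9.0 mm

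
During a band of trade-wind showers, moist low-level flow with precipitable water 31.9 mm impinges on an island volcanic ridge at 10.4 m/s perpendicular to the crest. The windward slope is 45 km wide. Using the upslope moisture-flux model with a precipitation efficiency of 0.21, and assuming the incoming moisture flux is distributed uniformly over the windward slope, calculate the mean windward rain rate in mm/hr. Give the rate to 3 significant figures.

Incoming column moisture flux per unit ridge length: F = V × PW = 10.4 × 31.9 = 331.76 mm·m/s.
Spread over the 45 km slope with efficiency ε = 0.21: R = ε·F/W = 0.21 × 331.76 / 45000 m = 1.548e-03 mm/s.
R = 1.548e-03 × 3600 = 5.57 mm/hr.

R ≈ 5.57 mm/hr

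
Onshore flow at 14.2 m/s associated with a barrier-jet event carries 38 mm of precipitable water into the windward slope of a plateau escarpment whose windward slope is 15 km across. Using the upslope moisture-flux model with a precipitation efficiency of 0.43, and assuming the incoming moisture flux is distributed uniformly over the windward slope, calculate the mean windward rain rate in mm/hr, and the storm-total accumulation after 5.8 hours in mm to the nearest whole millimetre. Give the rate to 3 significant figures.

Incoming column moisture flux per unit ridge length: F = V × PW = 14.2 × 38 = 539.6 mm·m/s.
Spread over the 15 km slope with efficiency ε = 0.43: R = ε·F/W = 0.43 × 539.6 / 15000 m = 1.547e-02 mm/s.
R = 1.547e-02 × 3600 = 55.7 mm/hr.
Over 5.8 h: total = 55.7 × 5.8 = 323.06 ≈ 323 mm.

R ≈ 55.7 mm/hr; total ≈ 323 mm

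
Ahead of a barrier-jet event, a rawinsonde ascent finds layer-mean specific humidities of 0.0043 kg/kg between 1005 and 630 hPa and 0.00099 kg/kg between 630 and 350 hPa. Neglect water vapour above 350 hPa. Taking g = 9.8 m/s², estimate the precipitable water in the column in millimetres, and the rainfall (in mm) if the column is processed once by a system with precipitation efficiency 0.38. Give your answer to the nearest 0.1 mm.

Precipitable water is the column-integrated vapour mass per unit area: PW = (1/g) Σ q̄ Δp, with q in kg/kg and Δp in Pa (1 kg/m² of water = 1 mm).
Layer 1005–630 hPa: Δp = 375 hPa = 37500 Pa, q̄ = 0.0043 kg/kg → 0.0043 × 37500 / 9.8 = 16.45 mm
Layer 630–350 hPa: Δp = 280 hPa = 28000 Pa, q̄ = 0.00099 kg/kg → 0.00099 × 28000 / 9.8 = 2.83 mm
PW = 16.45 + 2.83 = 19.28 ≈ 19.3 mm.
Rainfall = ε × PW = 0.38 × 19.3 = 7.3 mm.

PW ≈ 19.3 mm; rainfall ≈ 7.3 mm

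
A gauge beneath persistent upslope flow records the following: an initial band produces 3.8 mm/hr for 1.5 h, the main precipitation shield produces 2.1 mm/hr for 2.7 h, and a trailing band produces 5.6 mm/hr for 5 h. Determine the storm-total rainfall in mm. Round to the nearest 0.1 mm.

Total = Σ Rᵢ Δtᵢ = 3.8 × 1.5 + 2.1 × 2.7 + 5.6 × 5
      = 5.7 + 5.67 + 28 = 39.4 mm.

total ≈ 39.4 mm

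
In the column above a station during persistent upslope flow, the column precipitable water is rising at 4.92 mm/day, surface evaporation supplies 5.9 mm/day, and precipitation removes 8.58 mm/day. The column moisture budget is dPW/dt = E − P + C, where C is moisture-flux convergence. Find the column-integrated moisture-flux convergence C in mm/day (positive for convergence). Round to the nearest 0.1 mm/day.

dPW/dt = +4.92 mm/day.
C = dPW/dt − E + P = (+4.92) − 5.9 + 8.58 = 7.6 mm/day.

C ≈ 7.6 mm/day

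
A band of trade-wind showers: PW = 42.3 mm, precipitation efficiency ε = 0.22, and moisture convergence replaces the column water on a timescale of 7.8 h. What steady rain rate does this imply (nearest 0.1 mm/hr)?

Each overturning extracts ε × PW = 0.22 × 42.3 = 9.306 mm.
Rate = ε·PW / τ = 9.306 / 7.8 h = 1.2 mm/hr.

R ≈ 1.2 mm/hr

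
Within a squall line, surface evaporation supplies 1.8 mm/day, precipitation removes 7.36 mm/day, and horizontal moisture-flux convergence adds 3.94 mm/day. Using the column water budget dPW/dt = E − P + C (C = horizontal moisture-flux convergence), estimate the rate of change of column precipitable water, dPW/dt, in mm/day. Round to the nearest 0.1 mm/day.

dPW/dt = E − P + C = 1.8 − 7.36 + (3.94) = -1.6 mm/day.

dPW/dt ≈ -1.6 mm/day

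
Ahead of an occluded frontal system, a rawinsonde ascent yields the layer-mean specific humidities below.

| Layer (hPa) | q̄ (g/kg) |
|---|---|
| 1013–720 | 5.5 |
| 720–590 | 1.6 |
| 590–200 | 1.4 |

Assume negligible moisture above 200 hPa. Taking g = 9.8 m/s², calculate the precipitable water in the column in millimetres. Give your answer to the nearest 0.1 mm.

PW ≈ 24.1 mm

Precipitable water is the column-integrated vapour mass per unit area: PW = (1/g) Σ q̄ Δp, with q in kg/kg and Δp in Pa (1 kg/m² of water = 1 mm).
Layer 1013–720 hPa: Δp = 293 hPa = 29300 Pa, q̄ = 0.0055 kg/kg → 0.0055 × 29300 / 9.8 = 16.44 mm
Layer 720–590 hPa: Δp = 130 hPa = 13000 Pa, q̄ = 0.0016 kg/kg → 0.0016 × 13000 / 9.8 = 2.12 mm
Layer 590–200 hPa: Δp = 390 hPa = 39000 Pa, q̄ = 0.0014 kg/kg → 0.0014 × 39000 / 9.8 = 5.57 mm
PW = 16.44 + 2.12 + 5.57 = 24.13 ≈ 24.1 mm.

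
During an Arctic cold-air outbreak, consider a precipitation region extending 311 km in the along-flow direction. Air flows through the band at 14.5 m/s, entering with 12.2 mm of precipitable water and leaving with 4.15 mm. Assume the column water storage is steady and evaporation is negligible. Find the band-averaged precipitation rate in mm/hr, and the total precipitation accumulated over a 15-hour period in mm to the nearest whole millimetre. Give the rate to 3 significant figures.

R ≈ 1.35 mm/hr; total ≈ 20 mm

Column moisture flux per unit crosswind length is F = V × PW.
Inflow: F_in = 14.5 × 12.2 = 176.9 mm·m/s
Outflow: F_out = 14.5 × 4.15 = 60.175 mm·m/s
Steady-state rate R = (F_in − F_out)/L = (176.9 − 60.175) / 311000 m = 3.753e-04 mm/s.
R = 3.753e-04 × 3600 = 1.35 mm/hr.
Over 15 h: total = 1.35 × 15 = 20.25 ≈ 20 mm.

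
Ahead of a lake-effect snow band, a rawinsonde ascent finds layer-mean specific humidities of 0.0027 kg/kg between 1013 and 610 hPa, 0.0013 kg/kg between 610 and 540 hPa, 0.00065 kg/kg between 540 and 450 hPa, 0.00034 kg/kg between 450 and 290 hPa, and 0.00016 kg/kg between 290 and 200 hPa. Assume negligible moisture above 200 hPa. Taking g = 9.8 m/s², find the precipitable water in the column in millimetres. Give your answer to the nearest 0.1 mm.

Precipitable water is the column-integrated vapour mass per unit area: PW = (1/g) Σ q̄ Δp, with q in kg/kg and Δp in Pa (1 kg/m² of water = 1 mm).
Layer 1013–610 hPa: Δp = 403 hPa = 40300 Pa, q̄ = 0.0027 kg/kg → 0.0027 × 40300 / 9.8 = 11.10 mm
Layer 610–540 hPa: Δp = 70 hPa = 7000 Pa, q̄ = 0.0013 kg/kg → 0.0013 × 7000 / 9.8 = 0.93 mm
Layer 540–450 hPa: Δp = 90 hPa = 9000 Pa, q̄ = 0.00065 kg/kg → 0.00065 × 9000 / 9.8 = 0.60 mm
Layer 450–290 hPa: Δp = 160 hPa = 16000 Pa, q̄ = 0.00034 kg/kg → 0.00034 × 16000 / 9.8 = 0.56 mm
Layer 290–200 hPa: Δp = 90 hPa = 9000 Pa, q̄ = 0.00016 kg/kg → 0.00016 × 9000 / 9.8 = 0.15 mm
PW = 11.10 + 0.93 + 0.60 + 0.56 + 0.15 = 13.34 ≈ 13.3 mm.

PW ≈ 13.3 mm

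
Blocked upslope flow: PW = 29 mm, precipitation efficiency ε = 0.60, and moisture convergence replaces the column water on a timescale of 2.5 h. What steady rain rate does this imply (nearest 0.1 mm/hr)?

R ≈ 7.0 mm/hr

Each overturning extracts ε × PW = 0.60 × 29 = 17.4 mm.
Rate = ε·PW / τ = 17.4 / 2.5 h = 7.0 mm/hr.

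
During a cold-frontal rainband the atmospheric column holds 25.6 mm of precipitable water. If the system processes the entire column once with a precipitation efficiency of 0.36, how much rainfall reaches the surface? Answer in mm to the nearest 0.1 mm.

rainfall ≈ 9.2 mm

Rainfall = ε × PW = 0.36 × 25.6 = 9.2 mm.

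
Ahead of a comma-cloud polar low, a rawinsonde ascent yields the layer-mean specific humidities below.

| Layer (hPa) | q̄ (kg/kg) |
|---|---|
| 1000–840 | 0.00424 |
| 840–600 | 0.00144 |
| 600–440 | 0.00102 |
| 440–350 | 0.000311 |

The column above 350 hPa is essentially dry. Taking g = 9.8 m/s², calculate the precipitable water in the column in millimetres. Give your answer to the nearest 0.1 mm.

Precipitable water is the column-integrated vapour mass per unit area: PW = (1/g) Σ q̄ Δp, with q in kg/kg and Δp in Pa (1 kg/m² of water = 1 mm).
Layer 1000–840 hPa: Δp = 160 hPa = 16000 Pa, q̄ = 0.00424 kg/kg → 0.00424 × 16000 / 9.8 = 6.92 mm
Layer 840–600 hPa: Δp = 240 hPa = 24000 Pa, q̄ = 0.00144 kg/kg → 0.00144 × 24000 / 9.8 = 3.53 mm
Layer 600–440 hPa: Δp = 160 hPa = 16000 Pa, q̄ = 0.00102 kg/kg → 0.00102 × 16000 / 9.8 = 1.67 mm
Layer 440–350 hPa: Δp = 90 hPa = 9000 Pa, q̄ = 0.000311 kg/kg → 0.000311 × 9000 / 9.8 = 0.29 mm
PW = 6.92 + 3.53 + 1.67 + 0.29 = 12.41 ≈ 12.4 mm.

PW ≈ 12.4 mm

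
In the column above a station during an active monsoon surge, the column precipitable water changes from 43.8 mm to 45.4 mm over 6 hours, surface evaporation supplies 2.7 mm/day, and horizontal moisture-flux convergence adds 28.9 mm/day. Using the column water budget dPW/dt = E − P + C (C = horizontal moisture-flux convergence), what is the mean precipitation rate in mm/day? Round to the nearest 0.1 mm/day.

P ≈ 25.2 mm/day

dPW/dt = (45.4 − 43.8) mm / (6/24 day) = +6.400 mm/day.
P = E + C − dPW/dt = 2.7 + (28.9) − (+6.400) = 25.2 mm/day.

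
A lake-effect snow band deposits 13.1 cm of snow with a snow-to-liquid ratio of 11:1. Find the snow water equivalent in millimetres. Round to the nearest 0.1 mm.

SWE = snow depth / ratio = 13.1 cm / 11 = 1.191 cm = 11.9 mm.

SWE ≈ 11.9 mm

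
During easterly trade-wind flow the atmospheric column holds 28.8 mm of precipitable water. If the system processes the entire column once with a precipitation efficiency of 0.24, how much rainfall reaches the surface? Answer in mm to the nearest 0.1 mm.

Rainfall = ε × PW = 0.24 × 28.8 = 6.9 mm.

rainfall ≈ 6.9 mm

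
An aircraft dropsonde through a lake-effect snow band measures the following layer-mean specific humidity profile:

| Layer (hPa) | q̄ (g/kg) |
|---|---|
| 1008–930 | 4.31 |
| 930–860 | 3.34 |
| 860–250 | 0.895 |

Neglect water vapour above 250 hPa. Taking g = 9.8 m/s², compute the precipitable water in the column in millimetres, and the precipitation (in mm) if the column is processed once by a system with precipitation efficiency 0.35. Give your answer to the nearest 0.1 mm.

Precipitable water is the column-integrated vapour mass per unit area: PW = (1/g) Σ q̄ Δp, with q in kg/kg and Δp in Pa (1 kg/m² of water = 1 mm).
Layer 1008–930 hPa: Δp = 78 hPa = 7800 Pa, q̄ = 0.00431 kg/kg → 0.00431 × 7800 / 9.8 = 3.43 mm
Layer 930–860 hPa: Δp = 70 hPa = 7000 Pa, q̄ = 0.00334 kg/kg → 0.00334 × 7000 / 9.8 = 2.39 mm
Layer 860–250 hPa: Δp = 610 hPa = 61000 Pa, q̄ = 0.000895 kg/kg → 0.000895 × 61000 / 9.8 = 5.57 mm
PW = 3.43 + 2.39 + 5.57 = 11.39 ≈ 11.4 mm.
Precipitation = ε × PW = 0.35 × 11.4 = 4.0 mm.

PW ≈ 11.4 mm; precipitation ≈ 4.0 mm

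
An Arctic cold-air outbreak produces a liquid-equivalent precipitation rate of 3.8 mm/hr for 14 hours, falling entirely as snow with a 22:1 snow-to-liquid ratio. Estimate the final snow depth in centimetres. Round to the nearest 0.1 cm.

snow depth ≈ 117.0 cm

Liquid-equivalent depth = 3.8 × 14 = 53.2 mm.
Snow depth = 53.2 mm × 22 = 1170.4 mm = 117.0 cm.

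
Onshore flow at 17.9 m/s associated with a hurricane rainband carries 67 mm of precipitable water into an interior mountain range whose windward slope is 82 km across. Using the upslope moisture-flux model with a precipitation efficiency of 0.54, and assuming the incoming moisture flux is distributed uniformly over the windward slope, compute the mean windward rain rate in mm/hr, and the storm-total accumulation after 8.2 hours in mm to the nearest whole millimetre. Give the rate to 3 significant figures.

R ≈ 28.4 mm/hr; total ≈ 233 mm

Incoming column moisture flux per unit ridge length: F = V × PW = 17.9 × 67 = 1199.3 mm·m/s.
Spread over the 82 km slope with efficiency ε = 0.54: R = ε·F/W = 0.54 × 1199.3 / 82000 m = 7.898e-03 mm/s.
R = 7.898e-03 × 3600 = 28.4 mm/hr.
Over 8.2 h: total = 28.4 × 8.2 = 232.88 ≈ 233 mm.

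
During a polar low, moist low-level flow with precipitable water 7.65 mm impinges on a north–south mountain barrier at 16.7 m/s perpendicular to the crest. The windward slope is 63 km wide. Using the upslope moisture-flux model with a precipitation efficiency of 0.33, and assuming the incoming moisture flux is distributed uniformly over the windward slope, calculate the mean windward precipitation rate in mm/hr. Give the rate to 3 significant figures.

R ≈ 2.41 mm/hr

Incoming column moisture flux per unit ridge length: F = V × PW = 16.7 × 7.65 = 127.755 mm·m/s.
Spread over the 63 km slope with efficiency ε = 0.33: R = ε·F/W = 0.33 × 127.755 / 63000 m = 6.692e-04 mm/s.
R = 6.692e-04 × 3600 = 2.41 mm/hr.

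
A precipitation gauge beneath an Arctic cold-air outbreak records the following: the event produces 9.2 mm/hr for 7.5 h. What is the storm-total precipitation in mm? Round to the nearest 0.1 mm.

Total = Σ Rᵢ Δtᵢ = 9.2 × 7.5
      = 69 = 69.0 mm.

total ≈ 69.0 mm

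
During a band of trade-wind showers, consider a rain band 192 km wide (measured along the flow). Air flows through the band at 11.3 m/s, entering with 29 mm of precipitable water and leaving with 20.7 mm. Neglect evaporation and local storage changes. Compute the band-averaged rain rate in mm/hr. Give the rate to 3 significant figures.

R ≈ 1.76 mm/hr

Column moisture flux per unit crosswind length is F = V × PW.
Inflow: F_in = 11.3 × 29 = 327.7 mm·m/s
Outflow: F_out = 11.3 × 20.7 = 233.91 mm·m/s
Steady-state rate R = (F_in − F_out)/L = (327.7 − 233.91) / 192000 m = 4.885e-04 mm/s.
R = 4.885e-04 × 3600 = 1.76 mm/hr.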